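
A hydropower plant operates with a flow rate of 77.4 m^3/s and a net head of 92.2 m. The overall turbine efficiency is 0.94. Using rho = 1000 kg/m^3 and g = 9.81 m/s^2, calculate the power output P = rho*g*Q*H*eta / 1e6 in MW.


P = 1000 * 9.81 * 77.4 * 92.2 * 0.94 / 1e6 = 65.8065 MW


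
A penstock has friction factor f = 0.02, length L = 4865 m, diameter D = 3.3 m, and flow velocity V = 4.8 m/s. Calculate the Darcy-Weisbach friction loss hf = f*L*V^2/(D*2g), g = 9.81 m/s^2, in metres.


hf = 0.02 * 4865 * 4.8^2 / (3.3 * 2 * 9.81) = 34.6244 m


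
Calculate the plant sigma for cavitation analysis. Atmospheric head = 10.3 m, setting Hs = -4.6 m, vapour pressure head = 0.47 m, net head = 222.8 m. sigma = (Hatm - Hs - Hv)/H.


sigma = (10.3 - (-4.6) - 0.47) / 222.8 = 0.0648


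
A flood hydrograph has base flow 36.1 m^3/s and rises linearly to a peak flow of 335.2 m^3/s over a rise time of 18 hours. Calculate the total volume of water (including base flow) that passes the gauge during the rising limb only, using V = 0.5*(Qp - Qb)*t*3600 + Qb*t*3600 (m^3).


V = 0.5*(335.2 - 36.1)*18*3600 + 36.1*18*3600 = 1.2030e+07 m^3


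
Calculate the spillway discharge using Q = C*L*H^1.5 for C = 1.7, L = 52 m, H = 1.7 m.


Q = 1.7 * 52 * 1.7^1.5 = 195.9411 m^3/s


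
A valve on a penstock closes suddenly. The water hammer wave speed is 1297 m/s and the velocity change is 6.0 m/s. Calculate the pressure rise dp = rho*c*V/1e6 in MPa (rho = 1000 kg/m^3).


dp = 1000 * 1297 * 6.0 / 1e6 = 7.7820 MPa


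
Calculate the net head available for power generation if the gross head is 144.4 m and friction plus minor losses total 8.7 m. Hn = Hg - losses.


Hn = 144.4 - 8.7 = 135.7000 m


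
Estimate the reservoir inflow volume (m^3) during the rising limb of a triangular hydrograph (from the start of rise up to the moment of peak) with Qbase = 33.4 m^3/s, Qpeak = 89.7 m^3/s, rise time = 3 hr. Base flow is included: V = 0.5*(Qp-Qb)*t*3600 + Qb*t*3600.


V = 0.5*(89.7 - 33.4)*3*3600 + 33.4*3*3600 = 664740.0000 m^3


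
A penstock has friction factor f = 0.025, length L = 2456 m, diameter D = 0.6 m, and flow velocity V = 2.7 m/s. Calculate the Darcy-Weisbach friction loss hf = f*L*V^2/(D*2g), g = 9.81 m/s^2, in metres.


hf = 0.025 * 2456 * 2.7^2 / (0.6 * 2 * 9.81) = 38.0229 m


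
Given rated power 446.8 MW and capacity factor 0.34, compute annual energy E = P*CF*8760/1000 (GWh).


E = 446.8 * 0.34 * 8760 / 1000 = 1330.7491 GWh


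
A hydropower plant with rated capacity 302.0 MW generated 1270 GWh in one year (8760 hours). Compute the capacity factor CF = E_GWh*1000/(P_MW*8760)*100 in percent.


CF = 1270 * 1000 / (302.0 * 8760) * 100 = 48.0057 %


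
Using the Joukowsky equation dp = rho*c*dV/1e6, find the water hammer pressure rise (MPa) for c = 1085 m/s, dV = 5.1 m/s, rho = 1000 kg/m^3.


dp = 1000 * 1085 * 5.1 / 1e6 = 5.5335 MPa


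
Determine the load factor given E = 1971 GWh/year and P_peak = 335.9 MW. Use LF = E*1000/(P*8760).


LF = 1971 * 1000 / (335.9 * 8760) = 0.6698


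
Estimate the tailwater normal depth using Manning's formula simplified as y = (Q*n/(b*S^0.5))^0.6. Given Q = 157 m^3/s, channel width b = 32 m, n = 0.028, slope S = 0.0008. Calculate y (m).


y = (157 * 0.028 / (32 * 0.0008^0.5))^0.6 = 2.5812 m


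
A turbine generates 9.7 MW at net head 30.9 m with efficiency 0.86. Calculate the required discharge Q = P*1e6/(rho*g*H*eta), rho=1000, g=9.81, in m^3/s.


Q = 9.7 * 1e6 / (1000 * 9.81 * 30.9 * 0.86) = 37.2088 m^3/s


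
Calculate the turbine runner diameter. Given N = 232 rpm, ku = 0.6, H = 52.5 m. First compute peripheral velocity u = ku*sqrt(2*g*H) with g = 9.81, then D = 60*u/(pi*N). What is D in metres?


u = 0.6 * sqrt(2*9.81*52.5) = 19.2566 m/s
D = 60 * 19.2566 / (pi * 232) = 1.5852 m


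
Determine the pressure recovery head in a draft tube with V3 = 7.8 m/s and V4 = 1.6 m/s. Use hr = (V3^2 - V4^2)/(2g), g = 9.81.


hr = (7.8^2 - 1.6^2) / (2*9.81) = 2.9704 m


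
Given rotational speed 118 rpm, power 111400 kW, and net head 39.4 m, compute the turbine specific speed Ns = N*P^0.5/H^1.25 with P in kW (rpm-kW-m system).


Ns = 118 * 111400^0.5 / 39.4^1.25 = 398.9829


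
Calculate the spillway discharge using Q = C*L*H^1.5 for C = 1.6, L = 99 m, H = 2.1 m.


Q = 1.6 * 99 * 2.1^1.5 = 482.0412 m^3/s


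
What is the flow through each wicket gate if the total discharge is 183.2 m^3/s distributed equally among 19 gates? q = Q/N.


q = 183.2 / 19 = 9.6421 m^3/s


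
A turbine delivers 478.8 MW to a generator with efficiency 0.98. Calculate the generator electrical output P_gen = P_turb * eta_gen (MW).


P_gen = 478.8 * 0.98 = 469.2240 MW


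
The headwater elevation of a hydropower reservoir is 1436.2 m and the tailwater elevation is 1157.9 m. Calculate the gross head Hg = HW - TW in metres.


Hg = 1436.2 - 1157.9 = 278.3000 m


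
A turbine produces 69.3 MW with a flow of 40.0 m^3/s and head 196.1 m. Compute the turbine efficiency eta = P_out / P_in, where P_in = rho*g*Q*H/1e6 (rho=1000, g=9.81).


P_in = 1000 * 9.81 * 40.0 * 196.1 / 1e6 = 76.9496 MW
eta = 69.3 / 76.9496 = 0.9006


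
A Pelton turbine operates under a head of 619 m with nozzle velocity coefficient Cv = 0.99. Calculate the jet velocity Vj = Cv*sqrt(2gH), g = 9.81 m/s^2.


Vj = 0.99 * sqrt(2*9.81*619) = 109.1013 m/s


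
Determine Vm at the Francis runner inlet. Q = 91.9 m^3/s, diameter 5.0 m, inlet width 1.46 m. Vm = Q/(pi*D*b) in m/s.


Vm = 91.9 / (pi * 5.0 * 1.46) = 4.0072 m/s


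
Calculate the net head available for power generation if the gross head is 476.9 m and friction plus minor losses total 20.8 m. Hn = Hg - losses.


Hn = 476.9 - 20.8 = 456.1000 m


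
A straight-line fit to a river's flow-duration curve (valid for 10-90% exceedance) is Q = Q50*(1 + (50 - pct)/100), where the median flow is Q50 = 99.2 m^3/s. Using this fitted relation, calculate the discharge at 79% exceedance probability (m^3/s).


Q = 99.2 * (1 + (50 - 79)/100) = 70.4320 m^3/s


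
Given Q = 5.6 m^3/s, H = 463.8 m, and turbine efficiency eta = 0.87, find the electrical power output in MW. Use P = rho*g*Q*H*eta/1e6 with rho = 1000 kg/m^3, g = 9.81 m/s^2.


P = 1000 * 9.81 * 5.6 * 463.8 * 0.87 / 1e6 = 22.1670 MW


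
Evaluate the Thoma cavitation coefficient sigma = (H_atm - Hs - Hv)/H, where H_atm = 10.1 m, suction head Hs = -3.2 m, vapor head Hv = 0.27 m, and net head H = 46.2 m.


sigma = (10.1 - (-3.2) - 0.27) / 46.2 = 0.2820


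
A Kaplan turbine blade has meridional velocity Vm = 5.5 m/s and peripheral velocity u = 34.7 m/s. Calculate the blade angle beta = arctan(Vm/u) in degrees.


beta = arctan(5.5 / 34.7) = 9.0065 degrees


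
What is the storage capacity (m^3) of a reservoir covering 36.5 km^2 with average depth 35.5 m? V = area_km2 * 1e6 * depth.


V = 36.5 * 1e6 * 35.5 = 1.2958e+09 m^3


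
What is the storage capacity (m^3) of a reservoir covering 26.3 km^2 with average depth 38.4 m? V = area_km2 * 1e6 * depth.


V = 26.3 * 1e6 * 38.4 = 1.0099e+09 m^3


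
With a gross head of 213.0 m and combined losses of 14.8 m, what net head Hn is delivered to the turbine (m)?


Hn = 213.0 - 14.8 = 198.2000 m


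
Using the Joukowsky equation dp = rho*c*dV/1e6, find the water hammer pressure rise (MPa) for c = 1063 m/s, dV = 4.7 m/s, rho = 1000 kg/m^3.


dp = 1000 * 1063 * 4.7 / 1e6 = 4.9961 MPa


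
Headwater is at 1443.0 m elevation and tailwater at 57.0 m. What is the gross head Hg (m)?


Hg = 1443.0 - 57.0 = 1386.0000 m


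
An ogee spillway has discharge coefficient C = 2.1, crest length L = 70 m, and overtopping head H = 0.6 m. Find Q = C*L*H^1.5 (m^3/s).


Q = 2.1 * 70 * 0.6^1.5 = 68.3194 m^3/s


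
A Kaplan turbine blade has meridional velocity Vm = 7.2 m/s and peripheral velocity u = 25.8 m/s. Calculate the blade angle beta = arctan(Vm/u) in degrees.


beta = arctan(7.2 / 25.8) = 15.5928 degrees


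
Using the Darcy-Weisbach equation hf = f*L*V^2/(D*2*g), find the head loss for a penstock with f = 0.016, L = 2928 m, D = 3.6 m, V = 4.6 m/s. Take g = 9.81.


hf = 0.016 * 2928 * 4.6^2 / (3.6 * 2 * 9.81) = 14.0348 m


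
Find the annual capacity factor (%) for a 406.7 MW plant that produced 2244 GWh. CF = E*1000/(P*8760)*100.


CF = 2244 * 1000 / (406.7 * 8760) * 100 = 62.9861 %


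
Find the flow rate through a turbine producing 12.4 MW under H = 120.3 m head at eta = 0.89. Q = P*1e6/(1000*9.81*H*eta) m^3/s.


Q = 12.4 * 1e6 / (1000 * 9.81 * 120.3 * 0.89) = 11.8058 m^3/s


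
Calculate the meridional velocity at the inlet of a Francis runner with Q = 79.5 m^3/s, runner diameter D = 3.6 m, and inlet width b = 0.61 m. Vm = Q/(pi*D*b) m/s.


Vm = 79.5 / (pi * 3.6 * 0.61) = 11.5235 m/s


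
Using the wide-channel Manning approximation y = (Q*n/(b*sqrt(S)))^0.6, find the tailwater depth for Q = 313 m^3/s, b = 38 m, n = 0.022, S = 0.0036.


y = (313 * 0.022 / (38 * 0.0036^0.5))^0.6 = 1.9410 m


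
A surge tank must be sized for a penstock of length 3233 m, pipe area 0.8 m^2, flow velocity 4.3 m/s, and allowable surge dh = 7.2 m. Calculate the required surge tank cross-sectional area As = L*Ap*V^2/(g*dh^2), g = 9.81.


As = 3233 * 0.8 * 4.3^2 / (9.81 * 7.2^2) = 94.0370 m^2


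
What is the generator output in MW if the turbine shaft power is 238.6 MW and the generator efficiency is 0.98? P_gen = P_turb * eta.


P_gen = 238.6 * 0.98 = 233.8280 MW


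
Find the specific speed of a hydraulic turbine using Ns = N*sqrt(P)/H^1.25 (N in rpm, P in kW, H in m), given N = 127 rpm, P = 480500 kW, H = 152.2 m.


Ns = 127 * 480500^0.5 / 152.2^1.25 = 164.6767


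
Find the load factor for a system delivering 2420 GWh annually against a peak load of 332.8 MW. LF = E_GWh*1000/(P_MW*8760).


LF = 2420 * 1000 / (332.8 * 8760) = 0.8301


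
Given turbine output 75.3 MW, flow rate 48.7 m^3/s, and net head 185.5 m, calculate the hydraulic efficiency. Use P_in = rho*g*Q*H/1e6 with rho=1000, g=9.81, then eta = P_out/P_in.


P_in = 1000 * 9.81 * 48.7 * 185.5 / 1e6 = 88.6221 MW
eta = 75.3 / 88.6221 = 0.8497


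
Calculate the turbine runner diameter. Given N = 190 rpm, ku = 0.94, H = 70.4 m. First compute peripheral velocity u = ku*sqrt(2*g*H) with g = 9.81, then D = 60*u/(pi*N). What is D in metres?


u = 0.94 * sqrt(2*9.81*70.4) = 34.9352 m/s
D = 60 * 34.9352 / (pi * 190) = 3.5117 m


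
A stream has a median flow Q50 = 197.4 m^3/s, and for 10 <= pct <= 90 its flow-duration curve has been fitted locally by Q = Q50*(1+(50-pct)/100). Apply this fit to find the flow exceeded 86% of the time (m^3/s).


Q = 197.4 * (1 + (50 - 86)/100) = 126.3360 m^3/s


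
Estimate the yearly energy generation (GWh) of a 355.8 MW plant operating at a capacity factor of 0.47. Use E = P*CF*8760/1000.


E = 355.8 * 0.47 * 8760 / 1000 = 1464.8998 GWh


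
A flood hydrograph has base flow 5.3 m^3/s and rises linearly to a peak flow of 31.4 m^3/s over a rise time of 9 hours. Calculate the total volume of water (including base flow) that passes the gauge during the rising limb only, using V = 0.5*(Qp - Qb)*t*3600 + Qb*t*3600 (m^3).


V = 0.5*(31.4 - 5.3)*9*3600 + 5.3*9*3600 = 594540.0000 m^3


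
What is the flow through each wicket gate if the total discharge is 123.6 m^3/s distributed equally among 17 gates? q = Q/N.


q = 123.6 / 17 = 7.2706 m^3/s


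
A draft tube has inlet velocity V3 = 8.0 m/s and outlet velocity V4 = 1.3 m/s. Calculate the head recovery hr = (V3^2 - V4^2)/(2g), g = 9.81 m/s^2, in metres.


hr = (8.0^2 - 1.3^2) / (2*9.81) = 3.1758 m


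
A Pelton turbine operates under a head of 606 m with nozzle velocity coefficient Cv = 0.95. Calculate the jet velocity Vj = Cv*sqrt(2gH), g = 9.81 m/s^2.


Vj = 0.95 * sqrt(2*9.81*606) = 103.5880 m/s


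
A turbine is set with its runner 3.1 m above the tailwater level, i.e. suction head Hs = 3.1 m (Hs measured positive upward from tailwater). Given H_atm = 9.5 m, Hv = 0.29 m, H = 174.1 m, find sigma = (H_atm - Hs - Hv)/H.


sigma = (9.5 - 3.1 - 0.29) / 174.1 = 0.0351


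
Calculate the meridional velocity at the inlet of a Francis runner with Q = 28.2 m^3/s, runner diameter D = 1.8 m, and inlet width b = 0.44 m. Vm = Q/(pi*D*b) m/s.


Vm = 28.2 / (pi * 1.8 * 0.44) = 11.3338 m/s


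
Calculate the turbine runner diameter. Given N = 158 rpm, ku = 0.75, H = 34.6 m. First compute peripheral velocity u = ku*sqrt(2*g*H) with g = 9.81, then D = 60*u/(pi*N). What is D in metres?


u = 0.75 * sqrt(2*9.81*34.6) = 19.5411 m/s
D = 60 * 19.5411 / (pi * 158) = 2.3621 m


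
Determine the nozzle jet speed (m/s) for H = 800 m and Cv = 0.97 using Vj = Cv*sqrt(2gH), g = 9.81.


Vj = 0.97 * sqrt(2*9.81*800) = 121.5252 m/s


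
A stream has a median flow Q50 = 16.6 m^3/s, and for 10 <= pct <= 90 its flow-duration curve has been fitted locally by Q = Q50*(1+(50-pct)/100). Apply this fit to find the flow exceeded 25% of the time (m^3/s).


Q = 16.6 * (1 + (50 - 25)/100) = 20.7500 m^3/s


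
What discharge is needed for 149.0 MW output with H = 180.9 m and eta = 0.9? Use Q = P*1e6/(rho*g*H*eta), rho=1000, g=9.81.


Q = 149.0 * 1e6 / (1000 * 9.81 * 180.9 * 0.9) = 93.2902 m^3/s


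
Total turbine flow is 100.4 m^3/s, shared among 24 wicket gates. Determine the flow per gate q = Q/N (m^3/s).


q = 100.4 / 24 = 4.1833 m^3/s


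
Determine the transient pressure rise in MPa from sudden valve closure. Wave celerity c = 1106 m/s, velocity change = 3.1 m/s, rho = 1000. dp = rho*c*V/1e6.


dp = 1000 * 1106 * 3.1 / 1e6 = 3.4286 MPa


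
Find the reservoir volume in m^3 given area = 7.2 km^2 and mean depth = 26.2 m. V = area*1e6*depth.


V = 7.2 * 1e6 * 26.2 = 1.8864e+08 m^3


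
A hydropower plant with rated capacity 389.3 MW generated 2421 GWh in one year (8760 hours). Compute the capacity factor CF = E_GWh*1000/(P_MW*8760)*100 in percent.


CF = 2421 * 1000 / (389.3 * 8760) * 100 = 70.9915 %


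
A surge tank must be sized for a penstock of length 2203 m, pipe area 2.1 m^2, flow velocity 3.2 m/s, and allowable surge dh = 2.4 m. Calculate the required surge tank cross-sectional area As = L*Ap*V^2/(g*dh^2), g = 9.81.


As = 2203 * 2.1 * 3.2^2 / (9.81 * 2.4^2) = 838.3826 m^2


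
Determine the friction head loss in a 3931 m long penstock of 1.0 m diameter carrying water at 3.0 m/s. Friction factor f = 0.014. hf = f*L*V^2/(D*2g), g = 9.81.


hf = 0.014 * 3931 * 3.0^2 / (1.0 * 2 * 9.81) = 25.2450 m


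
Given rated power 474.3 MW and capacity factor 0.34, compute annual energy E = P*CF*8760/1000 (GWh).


E = 474.3 * 0.34 * 8760 / 1000 = 1412.6551 GWh


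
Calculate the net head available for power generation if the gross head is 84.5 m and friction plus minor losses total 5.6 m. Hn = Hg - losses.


Hn = 84.5 - 5.6 = 78.9000 m


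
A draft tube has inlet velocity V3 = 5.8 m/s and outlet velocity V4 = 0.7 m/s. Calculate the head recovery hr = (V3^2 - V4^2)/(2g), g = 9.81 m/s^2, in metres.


hr = (5.8^2 - 0.7^2) / (2*9.81) = 1.6896 m


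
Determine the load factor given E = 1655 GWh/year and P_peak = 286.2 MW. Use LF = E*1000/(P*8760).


LF = 1655 * 1000 / (286.2 * 8760) = 0.6601


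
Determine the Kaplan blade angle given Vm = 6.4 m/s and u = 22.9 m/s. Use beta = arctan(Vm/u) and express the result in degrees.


beta = arctan(6.4 / 22.9) = 15.6144 degrees


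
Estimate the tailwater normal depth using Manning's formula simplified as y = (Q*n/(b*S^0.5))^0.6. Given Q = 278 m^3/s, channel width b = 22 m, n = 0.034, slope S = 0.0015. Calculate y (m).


y = (278 * 0.034 / (22 * 0.0015^0.5))^0.6 = 4.2368 m


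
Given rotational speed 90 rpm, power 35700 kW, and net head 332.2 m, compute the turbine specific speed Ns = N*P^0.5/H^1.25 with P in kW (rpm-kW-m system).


Ns = 90 * 35700^0.5 / 332.2^1.25 = 11.9902


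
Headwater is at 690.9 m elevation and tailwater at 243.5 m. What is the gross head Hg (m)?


Hg = 690.9 - 243.5 = 447.4000 m


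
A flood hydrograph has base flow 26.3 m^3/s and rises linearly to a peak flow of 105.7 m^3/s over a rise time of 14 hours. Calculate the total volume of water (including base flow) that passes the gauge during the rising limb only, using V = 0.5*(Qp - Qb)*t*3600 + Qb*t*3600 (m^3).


V = 0.5*(105.7 - 26.3)*14*3600 + 26.3*14*3600 = 3.3264e+06 m^3


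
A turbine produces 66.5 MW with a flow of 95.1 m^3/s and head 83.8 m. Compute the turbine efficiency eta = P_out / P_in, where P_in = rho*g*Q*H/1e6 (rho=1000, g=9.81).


P_in = 1000 * 9.81 * 95.1 * 83.8 / 1e6 = 78.1796 MW
eta = 66.5 / 78.1796 = 0.8506


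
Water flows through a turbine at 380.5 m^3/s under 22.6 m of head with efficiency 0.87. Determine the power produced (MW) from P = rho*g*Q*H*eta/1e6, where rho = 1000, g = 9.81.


P = 1000 * 9.81 * 380.5 * 22.6 * 0.87 / 1e6 = 73.3924 MW


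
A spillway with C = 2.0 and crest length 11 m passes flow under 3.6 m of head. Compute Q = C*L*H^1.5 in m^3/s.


Q = 2.0 * 11 * 3.6^1.5 = 150.2714 m^3/s


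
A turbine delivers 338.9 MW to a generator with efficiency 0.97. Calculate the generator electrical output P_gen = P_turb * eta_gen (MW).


P_gen = 338.9 * 0.97 = 328.7330 MW


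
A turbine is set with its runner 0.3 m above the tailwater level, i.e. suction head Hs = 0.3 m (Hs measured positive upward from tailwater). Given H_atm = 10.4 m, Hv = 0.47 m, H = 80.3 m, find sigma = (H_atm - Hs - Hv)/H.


sigma = (10.4 - 0.3 - 0.47) / 80.3 = 0.1199


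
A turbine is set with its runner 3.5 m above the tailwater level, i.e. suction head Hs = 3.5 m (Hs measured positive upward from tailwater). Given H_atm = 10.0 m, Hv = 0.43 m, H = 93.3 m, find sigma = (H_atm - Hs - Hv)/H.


sigma = (10.0 - 3.5 - 0.43) / 93.3 = 0.0651


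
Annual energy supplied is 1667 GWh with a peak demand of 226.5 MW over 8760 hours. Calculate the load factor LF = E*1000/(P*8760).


LF = 1667 * 1000 / (226.5 * 8760) = 0.8402


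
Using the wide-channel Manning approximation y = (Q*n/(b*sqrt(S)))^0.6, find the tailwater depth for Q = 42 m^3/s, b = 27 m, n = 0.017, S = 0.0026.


y = (42 * 0.017 / (27 * 0.0026^0.5))^0.6 = 0.6744 m


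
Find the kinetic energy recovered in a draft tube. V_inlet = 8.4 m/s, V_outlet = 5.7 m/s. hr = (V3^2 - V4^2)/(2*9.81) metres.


hr = (8.4^2 - 5.7^2) / (2*9.81) = 1.9404 m


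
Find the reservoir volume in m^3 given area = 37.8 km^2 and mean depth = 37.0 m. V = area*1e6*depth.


V = 37.8 * 1e6 * 37.0 = 1.3986e+09 m^3


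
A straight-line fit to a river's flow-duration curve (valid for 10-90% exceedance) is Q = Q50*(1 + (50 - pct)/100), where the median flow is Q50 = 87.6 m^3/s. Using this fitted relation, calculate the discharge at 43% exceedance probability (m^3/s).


Q = 87.6 * (1 + (50 - 43)/100) = 93.7320 m^3/s


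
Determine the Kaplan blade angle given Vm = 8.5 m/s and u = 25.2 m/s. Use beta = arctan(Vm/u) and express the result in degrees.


beta = arctan(8.5 / 25.2) = 18.6393 degrees


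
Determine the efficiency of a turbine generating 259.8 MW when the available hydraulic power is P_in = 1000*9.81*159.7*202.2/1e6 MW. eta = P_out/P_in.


P_in = 1000 * 9.81 * 159.7 * 202.2 / 1e6 = 316.7780 MW
eta = 259.8 / 316.7780 = 0.8201


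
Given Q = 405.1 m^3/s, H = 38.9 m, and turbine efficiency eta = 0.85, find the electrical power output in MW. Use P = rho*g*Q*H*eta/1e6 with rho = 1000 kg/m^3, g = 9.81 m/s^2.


P = 1000 * 9.81 * 405.1 * 38.9 * 0.85 / 1e6 = 131.4013 MW


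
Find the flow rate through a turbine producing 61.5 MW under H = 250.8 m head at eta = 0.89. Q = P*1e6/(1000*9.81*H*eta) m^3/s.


Q = 61.5 * 1e6 / (1000 * 9.81 * 250.8 * 0.89) = 28.0859 m^3/s


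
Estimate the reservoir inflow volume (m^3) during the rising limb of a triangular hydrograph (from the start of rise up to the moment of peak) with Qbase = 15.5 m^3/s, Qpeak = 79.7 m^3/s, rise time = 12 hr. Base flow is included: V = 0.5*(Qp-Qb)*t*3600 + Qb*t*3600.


V = 0.5*(79.7 - 15.5)*12*3600 + 15.5*12*3600 = 2.0563e+06 m^3


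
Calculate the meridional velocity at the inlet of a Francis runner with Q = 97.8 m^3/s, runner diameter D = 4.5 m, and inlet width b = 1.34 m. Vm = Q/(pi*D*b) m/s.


Vm = 97.8 / (pi * 4.5 * 1.34) = 5.1626 m/s


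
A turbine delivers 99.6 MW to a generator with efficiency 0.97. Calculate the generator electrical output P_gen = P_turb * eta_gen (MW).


P_gen = 99.6 * 0.97 = 96.6120 MW


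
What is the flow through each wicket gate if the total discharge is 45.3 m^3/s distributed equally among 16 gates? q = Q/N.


q = 45.3 / 16 = 2.8312 m^3/s


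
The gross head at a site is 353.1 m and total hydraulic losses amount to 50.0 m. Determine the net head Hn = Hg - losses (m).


Hn = 353.1 - 50.0 = 303.1000 m


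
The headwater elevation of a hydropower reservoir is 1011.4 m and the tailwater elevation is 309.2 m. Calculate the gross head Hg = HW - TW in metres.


Hg = 1011.4 - 309.2 = 702.2000 m


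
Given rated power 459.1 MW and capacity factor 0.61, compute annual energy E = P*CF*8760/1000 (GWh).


E = 459.1 * 0.61 * 8760 / 1000 = 2453.2468 GWh


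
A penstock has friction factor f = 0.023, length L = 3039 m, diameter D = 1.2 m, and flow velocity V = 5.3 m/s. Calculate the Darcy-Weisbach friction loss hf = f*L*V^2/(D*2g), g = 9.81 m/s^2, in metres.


hf = 0.023 * 3039 * 5.3^2 / (1.2 * 2 * 9.81) = 83.3931 m


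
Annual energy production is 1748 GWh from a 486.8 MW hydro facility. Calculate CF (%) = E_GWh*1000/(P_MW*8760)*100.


CF = 1748 * 1000 / (486.8 * 8760) * 100 = 40.9908 %


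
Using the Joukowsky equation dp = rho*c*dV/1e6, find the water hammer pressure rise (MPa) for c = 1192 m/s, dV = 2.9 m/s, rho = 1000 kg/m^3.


dp = 1000 * 1192 * 2.9 / 1e6 = 3.4568 MPa


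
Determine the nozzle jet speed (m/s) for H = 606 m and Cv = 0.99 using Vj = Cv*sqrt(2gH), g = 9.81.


Vj = 0.99 * sqrt(2*9.81*606) = 107.9496 m/s


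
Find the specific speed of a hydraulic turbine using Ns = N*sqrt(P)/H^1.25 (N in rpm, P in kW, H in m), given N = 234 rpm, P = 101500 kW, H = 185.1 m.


Ns = 234 * 101500^0.5 / 185.1^1.25 = 109.1920


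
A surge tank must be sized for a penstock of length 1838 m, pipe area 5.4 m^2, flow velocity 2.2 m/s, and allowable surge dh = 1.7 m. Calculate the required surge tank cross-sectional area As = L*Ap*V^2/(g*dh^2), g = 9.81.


As = 1838 * 5.4 * 2.2^2 / (9.81 * 1.7^2) = 1694.4072 m^2


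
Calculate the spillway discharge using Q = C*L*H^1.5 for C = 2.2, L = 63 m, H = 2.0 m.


Q = 2.2 * 63 * 2.0^1.5 = 392.0200 m^3/s


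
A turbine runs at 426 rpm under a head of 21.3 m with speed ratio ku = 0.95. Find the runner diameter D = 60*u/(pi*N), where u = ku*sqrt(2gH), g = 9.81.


u = 0.95 * sqrt(2*9.81*21.3) = 19.4206 m/s
D = 60 * 19.4206 / (pi * 426) = 0.8707 m


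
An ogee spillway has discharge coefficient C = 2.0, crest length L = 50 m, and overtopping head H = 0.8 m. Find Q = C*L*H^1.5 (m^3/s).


Q = 2.0 * 50 * 0.8^1.5 = 71.5542 m^3/s


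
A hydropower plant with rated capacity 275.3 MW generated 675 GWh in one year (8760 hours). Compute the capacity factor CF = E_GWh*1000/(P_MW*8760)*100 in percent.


CF = 675 * 1000 / (275.3 * 8760) * 100 = 27.9894 %


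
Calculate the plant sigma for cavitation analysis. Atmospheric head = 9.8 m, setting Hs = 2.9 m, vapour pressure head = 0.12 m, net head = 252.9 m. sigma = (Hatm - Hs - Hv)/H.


sigma = (9.8 - 2.9 - 0.12) / 252.9 = 0.0268


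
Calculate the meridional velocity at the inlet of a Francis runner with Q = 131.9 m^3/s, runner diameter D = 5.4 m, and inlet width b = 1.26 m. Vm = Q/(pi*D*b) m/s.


Vm = 131.9 / (pi * 5.4 * 1.26) = 6.1706 m/s


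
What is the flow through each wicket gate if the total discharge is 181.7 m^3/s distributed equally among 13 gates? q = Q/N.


q = 181.7 / 13 = 13.9769 m^3/s


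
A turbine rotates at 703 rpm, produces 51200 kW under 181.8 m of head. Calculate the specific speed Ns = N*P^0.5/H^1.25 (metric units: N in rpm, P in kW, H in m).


Ns = 703 * 51200^0.5 / 181.8^1.25 = 238.2857


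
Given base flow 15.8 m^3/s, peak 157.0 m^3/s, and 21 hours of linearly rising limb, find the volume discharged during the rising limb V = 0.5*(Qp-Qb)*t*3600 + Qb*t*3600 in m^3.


V = 0.5*(157.0 - 15.8)*21*3600 + 15.8*21*3600 = 6.5318e+06 m^3


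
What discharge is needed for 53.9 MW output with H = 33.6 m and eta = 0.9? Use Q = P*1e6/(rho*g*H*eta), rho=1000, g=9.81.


Q = 53.9 * 1e6 / (1000 * 9.81 * 33.6 * 0.9) = 181.6929 m^3/s


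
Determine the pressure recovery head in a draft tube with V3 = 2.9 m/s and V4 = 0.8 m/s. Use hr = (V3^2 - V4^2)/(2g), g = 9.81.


hr = (2.9^2 - 0.8^2) / (2*9.81) = 0.3960 m


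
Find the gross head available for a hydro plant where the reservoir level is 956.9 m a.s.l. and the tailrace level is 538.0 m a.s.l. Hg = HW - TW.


Hg = 956.9 - 538.0 = 418.9000 m


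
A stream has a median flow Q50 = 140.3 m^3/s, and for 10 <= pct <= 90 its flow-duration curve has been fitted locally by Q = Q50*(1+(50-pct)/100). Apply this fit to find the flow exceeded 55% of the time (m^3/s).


Q = 140.3 * (1 + (50 - 55)/100) = 133.2850 m^3/s


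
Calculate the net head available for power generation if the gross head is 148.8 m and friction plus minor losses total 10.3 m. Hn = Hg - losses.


Hn = 148.8 - 10.3 = 138.5000 m


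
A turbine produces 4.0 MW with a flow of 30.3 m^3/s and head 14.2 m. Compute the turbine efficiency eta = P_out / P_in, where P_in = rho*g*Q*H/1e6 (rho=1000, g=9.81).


P_in = 1000 * 9.81 * 30.3 * 14.2 / 1e6 = 4.2209 MW
eta = 4.0 / 4.2209 = 0.9477


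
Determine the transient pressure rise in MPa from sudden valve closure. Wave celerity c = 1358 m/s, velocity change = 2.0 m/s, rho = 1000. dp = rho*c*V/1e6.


dp = 1000 * 1358 * 2.0 / 1e6 = 2.7160 MPa


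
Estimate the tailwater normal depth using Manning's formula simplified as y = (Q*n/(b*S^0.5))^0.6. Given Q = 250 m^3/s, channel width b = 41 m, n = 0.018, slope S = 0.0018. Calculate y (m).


y = (250 * 0.018 / (41 * 0.0018^0.5))^0.6 = 1.7688 m


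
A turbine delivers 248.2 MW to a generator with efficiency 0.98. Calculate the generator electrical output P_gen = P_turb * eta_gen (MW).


P_gen = 248.2 * 0.98 = 243.2360 MW


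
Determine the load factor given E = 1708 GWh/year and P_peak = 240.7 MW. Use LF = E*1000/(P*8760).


LF = 1708 * 1000 / (240.7 * 8760) = 0.8100


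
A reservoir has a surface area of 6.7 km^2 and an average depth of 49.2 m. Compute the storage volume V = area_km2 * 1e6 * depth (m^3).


V = 6.7 * 1e6 * 49.2 = 3.2964e+08 m^3


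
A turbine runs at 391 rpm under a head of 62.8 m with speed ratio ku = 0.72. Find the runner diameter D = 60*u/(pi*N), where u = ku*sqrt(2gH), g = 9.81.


u = 0.72 * sqrt(2*9.81*62.8) = 25.2733 m/s
D = 60 * 25.2733 / (pi * 391) = 1.2345 m


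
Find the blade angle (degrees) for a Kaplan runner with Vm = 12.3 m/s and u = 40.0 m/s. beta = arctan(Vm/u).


beta = arctan(12.3 / 40.0) = 17.0927 degrees


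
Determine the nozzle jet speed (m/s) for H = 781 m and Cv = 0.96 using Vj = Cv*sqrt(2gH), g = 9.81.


Vj = 0.96 * sqrt(2*9.81*781) = 118.8355 m/s


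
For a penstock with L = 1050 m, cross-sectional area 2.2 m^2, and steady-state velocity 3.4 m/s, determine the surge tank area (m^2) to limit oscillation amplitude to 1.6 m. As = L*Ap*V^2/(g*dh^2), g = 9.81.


As = 1050 * 2.2 * 3.4^2 / (9.81 * 1.6^2) = 1063.3123 m^2


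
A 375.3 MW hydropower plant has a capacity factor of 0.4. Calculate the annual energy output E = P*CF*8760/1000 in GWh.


E = 375.3 * 0.4 * 8760 / 1000 = 1315.0512 GWh


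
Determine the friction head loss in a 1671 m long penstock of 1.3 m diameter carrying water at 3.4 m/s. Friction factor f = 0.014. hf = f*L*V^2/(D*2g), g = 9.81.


hf = 0.014 * 1671 * 3.4^2 / (1.3 * 2 * 9.81) = 10.6028 m


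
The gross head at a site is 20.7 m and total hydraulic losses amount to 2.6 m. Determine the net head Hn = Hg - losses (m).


Hn = 20.7 - 2.6 = 18.1000 m


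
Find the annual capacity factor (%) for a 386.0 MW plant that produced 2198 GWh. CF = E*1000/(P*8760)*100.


CF = 2198 * 1000 / (386.0 * 8760) * 100 = 65.0034 %


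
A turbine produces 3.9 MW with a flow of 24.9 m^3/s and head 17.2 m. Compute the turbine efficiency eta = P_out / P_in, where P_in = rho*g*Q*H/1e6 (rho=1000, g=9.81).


P_in = 1000 * 9.81 * 24.9 * 17.2 / 1e6 = 4.2014 MW
eta = 3.9 / 4.2014 = 0.9283


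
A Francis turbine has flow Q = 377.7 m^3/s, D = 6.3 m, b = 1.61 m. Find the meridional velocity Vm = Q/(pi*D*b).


Vm = 377.7 / (pi * 6.3 * 1.61) = 11.8531 m/s


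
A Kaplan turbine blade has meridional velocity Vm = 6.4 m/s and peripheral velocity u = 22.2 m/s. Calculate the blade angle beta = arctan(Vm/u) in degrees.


beta = arctan(6.4 / 22.2) = 16.0817 degrees


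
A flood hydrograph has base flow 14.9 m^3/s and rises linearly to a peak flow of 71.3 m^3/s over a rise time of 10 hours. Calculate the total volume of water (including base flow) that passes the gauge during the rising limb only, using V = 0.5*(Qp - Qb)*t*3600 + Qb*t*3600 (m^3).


V = 0.5*(71.3 - 14.9)*10*3600 + 14.9*10*3600 = 1.5516e+06 m^3


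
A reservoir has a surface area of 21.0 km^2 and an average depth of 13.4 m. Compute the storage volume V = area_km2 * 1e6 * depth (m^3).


V = 21.0 * 1e6 * 13.4 = 2.8140e+08 m^3


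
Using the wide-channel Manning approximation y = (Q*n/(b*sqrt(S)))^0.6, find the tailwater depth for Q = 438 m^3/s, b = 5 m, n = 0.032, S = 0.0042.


y = (438 * 0.032 / (5 * 0.0042^0.5))^0.6 = 9.5856 m


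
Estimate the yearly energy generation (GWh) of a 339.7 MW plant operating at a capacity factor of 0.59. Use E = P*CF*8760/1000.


E = 339.7 * 0.59 * 8760 / 1000 = 1755.7055 GWh


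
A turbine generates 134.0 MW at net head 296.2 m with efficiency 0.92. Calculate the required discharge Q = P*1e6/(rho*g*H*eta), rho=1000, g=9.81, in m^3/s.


Q = 134.0 * 1e6 / (1000 * 9.81 * 296.2 * 0.92) = 50.1260 m^3/s


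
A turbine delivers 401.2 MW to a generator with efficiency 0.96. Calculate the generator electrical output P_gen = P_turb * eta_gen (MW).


P_gen = 401.2 * 0.96 = 385.1520 MW


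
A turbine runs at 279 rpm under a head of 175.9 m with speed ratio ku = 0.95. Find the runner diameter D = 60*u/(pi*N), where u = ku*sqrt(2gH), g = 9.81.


u = 0.95 * sqrt(2*9.81*175.9) = 55.8092 m/s
D = 60 * 55.8092 / (pi * 279) = 3.8204 m


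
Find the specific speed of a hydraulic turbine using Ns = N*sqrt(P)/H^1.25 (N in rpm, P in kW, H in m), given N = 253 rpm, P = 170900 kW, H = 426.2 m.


Ns = 253 * 170900^0.5 / 426.2^1.25 = 54.0101


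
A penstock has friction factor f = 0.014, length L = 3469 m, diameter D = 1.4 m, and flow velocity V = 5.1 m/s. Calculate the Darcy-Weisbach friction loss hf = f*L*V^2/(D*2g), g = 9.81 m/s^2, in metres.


hf = 0.014 * 3469 * 5.1^2 / (1.4 * 2 * 9.81) = 45.9881 m


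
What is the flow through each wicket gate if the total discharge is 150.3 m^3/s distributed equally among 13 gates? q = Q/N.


q = 150.3 / 13 = 11.5615 m^3/s


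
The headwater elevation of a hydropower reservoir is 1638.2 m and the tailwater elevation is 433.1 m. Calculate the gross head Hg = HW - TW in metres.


Hg = 1638.2 - 433.1 = 1205.1000 m


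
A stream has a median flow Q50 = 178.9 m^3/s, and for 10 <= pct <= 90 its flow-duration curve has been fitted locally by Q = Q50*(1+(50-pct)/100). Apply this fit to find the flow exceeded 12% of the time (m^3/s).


Q = 178.9 * (1 + (50 - 12)/100) = 246.8820 m^3/s


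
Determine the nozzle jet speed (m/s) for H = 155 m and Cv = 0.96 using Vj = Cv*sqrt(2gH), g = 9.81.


Vj = 0.96 * sqrt(2*9.81*155) = 52.9403 m/s


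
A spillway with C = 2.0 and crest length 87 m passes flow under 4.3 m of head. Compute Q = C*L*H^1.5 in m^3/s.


Q = 2.0 * 87 * 4.3^1.5 = 1551.5005 m^3/s


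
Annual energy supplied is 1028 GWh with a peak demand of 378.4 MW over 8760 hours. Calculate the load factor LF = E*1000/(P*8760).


LF = 1028 * 1000 / (378.4 * 8760) = 0.3101


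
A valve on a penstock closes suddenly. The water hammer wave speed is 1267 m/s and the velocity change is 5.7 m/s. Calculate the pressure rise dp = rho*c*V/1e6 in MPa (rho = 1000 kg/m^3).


dp = 1000 * 1267 * 5.7 / 1e6 = 7.2219 MPa


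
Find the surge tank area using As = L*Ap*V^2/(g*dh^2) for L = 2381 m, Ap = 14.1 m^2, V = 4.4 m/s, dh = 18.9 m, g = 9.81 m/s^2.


As = 2381 * 14.1 * 4.4^2 / (9.81 * 18.9^2) = 185.4775 m^2


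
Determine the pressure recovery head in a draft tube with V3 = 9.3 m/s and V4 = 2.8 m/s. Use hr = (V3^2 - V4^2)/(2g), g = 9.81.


hr = (9.3^2 - 2.8^2) / (2*9.81) = 4.0087 m


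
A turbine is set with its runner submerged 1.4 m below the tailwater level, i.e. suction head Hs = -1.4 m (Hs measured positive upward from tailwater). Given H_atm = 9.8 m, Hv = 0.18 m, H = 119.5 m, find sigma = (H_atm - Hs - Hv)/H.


sigma = (9.8 - (-1.4) - 0.18) / 119.5 = 0.0922


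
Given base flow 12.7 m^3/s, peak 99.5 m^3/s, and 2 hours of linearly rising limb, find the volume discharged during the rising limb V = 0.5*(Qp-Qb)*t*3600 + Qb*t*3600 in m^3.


V = 0.5*(99.5 - 12.7)*2*3600 + 12.7*2*3600 = 403920.0000 m^3


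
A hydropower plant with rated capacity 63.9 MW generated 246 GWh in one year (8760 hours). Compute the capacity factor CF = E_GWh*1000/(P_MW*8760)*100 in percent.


CF = 246 * 1000 / (63.9 * 8760) * 100 = 43.9471 %


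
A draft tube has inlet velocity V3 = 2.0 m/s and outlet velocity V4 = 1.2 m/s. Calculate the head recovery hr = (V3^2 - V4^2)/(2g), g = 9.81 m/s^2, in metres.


hr = (2.0^2 - 1.2^2) / (2*9.81) = 0.1305 m


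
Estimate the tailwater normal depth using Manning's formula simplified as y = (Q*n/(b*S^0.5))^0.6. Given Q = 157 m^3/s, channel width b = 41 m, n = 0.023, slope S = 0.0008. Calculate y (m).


y = (157 * 0.023 / (41 * 0.0008^0.5))^0.6 = 1.9769 m


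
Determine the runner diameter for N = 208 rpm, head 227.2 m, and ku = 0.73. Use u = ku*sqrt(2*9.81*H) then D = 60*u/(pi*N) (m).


u = 0.73 * sqrt(2*9.81*227.2) = 48.7390 m/s
D = 60 * 48.7390 / (pi * 208) = 4.4752 m


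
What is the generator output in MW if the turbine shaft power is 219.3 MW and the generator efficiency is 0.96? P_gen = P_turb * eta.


P_gen = 219.3 * 0.96 = 210.5280 MW


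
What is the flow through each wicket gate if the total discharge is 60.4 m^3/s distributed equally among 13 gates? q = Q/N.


q = 60.4 / 13 = 4.6462 m^3/s


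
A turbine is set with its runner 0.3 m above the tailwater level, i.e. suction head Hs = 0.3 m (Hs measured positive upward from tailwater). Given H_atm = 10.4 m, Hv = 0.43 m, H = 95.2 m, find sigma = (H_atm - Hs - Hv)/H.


sigma = (10.4 - 0.3 - 0.43) / 95.2 = 0.1016


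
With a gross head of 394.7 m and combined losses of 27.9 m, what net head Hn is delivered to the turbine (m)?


Hn = 394.7 - 27.9 = 366.8000 m


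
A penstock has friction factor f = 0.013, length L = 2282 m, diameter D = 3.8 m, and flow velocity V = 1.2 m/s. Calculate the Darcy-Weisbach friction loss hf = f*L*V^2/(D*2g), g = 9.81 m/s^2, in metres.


hf = 0.013 * 2282 * 1.2^2 / (3.8 * 2 * 9.81) = 0.5730 m


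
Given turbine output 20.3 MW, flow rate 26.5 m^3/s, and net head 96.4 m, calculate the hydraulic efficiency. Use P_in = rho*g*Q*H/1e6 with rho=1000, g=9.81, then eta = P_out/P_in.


P_in = 1000 * 9.81 * 26.5 * 96.4 / 1e6 = 25.0606 MW
eta = 20.3 / 25.0606 = 0.8100


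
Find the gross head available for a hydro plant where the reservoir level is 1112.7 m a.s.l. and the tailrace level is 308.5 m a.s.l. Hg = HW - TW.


Hg = 1112.7 - 308.5 = 804.2000 m


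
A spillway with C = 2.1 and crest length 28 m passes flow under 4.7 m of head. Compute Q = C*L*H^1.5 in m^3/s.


Q = 2.1 * 28 * 4.7^1.5 = 599.1342 m^3/s


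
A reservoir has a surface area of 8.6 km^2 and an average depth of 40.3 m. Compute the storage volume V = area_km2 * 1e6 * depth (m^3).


V = 8.6 * 1e6 * 40.3 = 3.4658e+08 m^3


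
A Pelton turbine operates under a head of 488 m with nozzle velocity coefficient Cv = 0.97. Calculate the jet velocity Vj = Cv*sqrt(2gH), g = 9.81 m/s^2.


Vj = 0.97 * sqrt(2*9.81*488) = 94.9142 m/s


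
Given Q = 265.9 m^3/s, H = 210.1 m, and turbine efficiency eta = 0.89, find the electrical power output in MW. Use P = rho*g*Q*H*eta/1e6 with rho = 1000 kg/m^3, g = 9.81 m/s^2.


P = 1000 * 9.81 * 265.9 * 210.1 * 0.89 / 1e6 = 487.7569 MW


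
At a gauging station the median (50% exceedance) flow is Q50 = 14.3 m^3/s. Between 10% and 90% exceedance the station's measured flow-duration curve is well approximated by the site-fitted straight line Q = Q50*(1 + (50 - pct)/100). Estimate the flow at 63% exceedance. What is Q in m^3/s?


Q = 14.3 * (1 + (50 - 63)/100) = 12.4410 m^3/s


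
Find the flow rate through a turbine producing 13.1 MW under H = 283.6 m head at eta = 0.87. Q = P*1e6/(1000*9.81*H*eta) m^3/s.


Q = 13.1 * 1e6 / (1000 * 9.81 * 283.6 * 0.87) = 5.4122 m^3/s


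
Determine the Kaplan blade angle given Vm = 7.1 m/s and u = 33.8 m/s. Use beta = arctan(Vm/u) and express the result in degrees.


beta = arctan(7.1 / 33.8) = 11.8630 degrees


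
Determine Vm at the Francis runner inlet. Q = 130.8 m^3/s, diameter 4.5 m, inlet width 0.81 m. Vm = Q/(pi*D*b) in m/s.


Vm = 130.8 / (pi * 4.5 * 0.81) = 11.4225 m/s


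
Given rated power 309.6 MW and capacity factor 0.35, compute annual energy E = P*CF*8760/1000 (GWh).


E = 309.6 * 0.35 * 8760 / 1000 = 949.2336 GWh


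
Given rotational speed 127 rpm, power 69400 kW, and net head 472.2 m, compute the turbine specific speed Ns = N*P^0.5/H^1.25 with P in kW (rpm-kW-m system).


Ns = 127 * 69400^0.5 / 472.2^1.25 = 15.1994


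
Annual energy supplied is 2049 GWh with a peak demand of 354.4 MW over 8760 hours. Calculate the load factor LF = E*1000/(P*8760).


LF = 2049 * 1000 / (354.4 * 8760) = 0.6600


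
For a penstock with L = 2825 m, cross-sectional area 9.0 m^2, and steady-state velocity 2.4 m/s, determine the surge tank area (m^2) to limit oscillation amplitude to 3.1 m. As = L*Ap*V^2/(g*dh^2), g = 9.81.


As = 2825 * 9.0 * 2.4^2 / (9.81 * 3.1^2) = 1553.4277 m^2


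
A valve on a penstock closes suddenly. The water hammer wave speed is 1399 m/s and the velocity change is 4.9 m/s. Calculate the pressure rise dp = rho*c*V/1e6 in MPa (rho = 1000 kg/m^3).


dp = 1000 * 1399 * 4.9 / 1e6 = 6.8551 MPa


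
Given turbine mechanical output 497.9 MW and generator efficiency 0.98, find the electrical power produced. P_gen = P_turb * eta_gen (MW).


P_gen = 497.9 * 0.98 = 487.9420 MW


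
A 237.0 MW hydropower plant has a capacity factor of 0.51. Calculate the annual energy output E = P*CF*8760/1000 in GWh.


E = 237.0 * 0.51 * 8760 / 1000 = 1058.8212 GWh


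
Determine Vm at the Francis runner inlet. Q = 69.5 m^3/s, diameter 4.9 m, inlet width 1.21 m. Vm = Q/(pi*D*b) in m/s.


Vm = 69.5 / (pi * 4.9 * 1.21) = 3.7312 m/s


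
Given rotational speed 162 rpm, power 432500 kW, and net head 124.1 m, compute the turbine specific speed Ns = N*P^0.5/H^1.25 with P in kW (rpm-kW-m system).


Ns = 162 * 432500^0.5 / 124.1^1.25 = 257.2133


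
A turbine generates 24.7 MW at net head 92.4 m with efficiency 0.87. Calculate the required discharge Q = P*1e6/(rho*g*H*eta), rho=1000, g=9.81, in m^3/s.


Q = 24.7 * 1e6 / (1000 * 9.81 * 92.4 * 0.87) = 31.3211 m^3/s


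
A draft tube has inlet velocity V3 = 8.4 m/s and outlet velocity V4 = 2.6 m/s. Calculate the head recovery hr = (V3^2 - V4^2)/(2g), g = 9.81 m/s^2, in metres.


hr = (8.4^2 - 2.6^2) / (2*9.81) = 3.2518 m
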